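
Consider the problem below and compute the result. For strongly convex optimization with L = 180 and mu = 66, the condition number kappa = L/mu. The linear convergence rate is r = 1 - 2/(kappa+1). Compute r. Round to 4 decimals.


Step 1: Compute the condition number.
kappa = L/mu = 180/66 = 2.7273
Step 2: Compute the convergence rate.
r = 1 - 2/(kappa + 1) = 1 - 2*mu/(L + mu) = (L - mu)/(L + mu) = 114/246 = 0.4634


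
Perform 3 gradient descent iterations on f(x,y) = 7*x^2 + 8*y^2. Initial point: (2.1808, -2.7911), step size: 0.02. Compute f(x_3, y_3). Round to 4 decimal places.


Gradient descent on f(x,y) = 7*x^2 + 8*y^2.
Starting point: (2.1808, -2.7911), alpha = 0.02
Step 1: grad_x = 2*7*2.1808 = 30.5312, grad_y = 2*8*-2.7911 = -44.6576
  x_1 = 2.1808 - 0.02*30.5312 = 1.5702
  y_1 = -2.7911 - 0.02*-44.6576 = -1.8979
Step 2: grad_x = 2*7*1.5702 = 21.9825, grad_y = 2*8*-1.8979 = -30.3672
  x_2 = 1.5702 - 0.02*21.9825 = 1.1305
  y_2 = -1.8979 - 0.02*-30.3672 = -1.2906
Step 3: grad_x = 2*7*1.1305 = 15.8274, grad_y = 2*8*-1.2906 = -20.6497
  x_3 = 1.1305 - 0.02*15.8274 = 0.814
  y_3 = -1.2906 - 0.02*-20.6497 = -0.8776
f(0.814, -0.8776) = 7*0.814^2 + 8*(-0.8776)^2 = 10.7995


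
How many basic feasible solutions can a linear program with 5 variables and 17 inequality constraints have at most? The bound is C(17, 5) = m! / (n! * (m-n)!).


Each vertex corresponds to some choice of n active constraints out of m, so the number of vertices is at most C(m, n) = m! / (n!(m-n)!).
m = 17, n = 5
Numerator: 17 * 16 * 15 * 14 * 13
Denominator: 5! = 120
C(17, 5) = 6188


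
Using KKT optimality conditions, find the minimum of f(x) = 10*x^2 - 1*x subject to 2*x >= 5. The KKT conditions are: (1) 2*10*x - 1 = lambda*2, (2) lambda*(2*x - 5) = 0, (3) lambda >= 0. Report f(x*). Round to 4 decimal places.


Step 1: Try lambda = 0 (constraint inactive).
x_unc = 1/(2*10) = 0.05
Check: 2*0.05 = 0.1 < 5 -- violated!
Step 2: Constraint must be active: 2*x = 5
x* = 5/2 = 2.5
lambda = (2*10*2.5 - 1)/2 = 24.5
Step 3: Compute optimal value.
f(x*) = 10*2.5^2 - 1*2.5 = 60.0


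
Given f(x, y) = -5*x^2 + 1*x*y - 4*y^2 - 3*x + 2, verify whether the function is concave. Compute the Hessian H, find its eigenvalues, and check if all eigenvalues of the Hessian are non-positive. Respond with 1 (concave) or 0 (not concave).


The Hessian of f(x,y) = -5*x^2 + 1*x*y - 4*y^2 - 3*x + 2 is:
H = [[-10, 1], [1, -8]]
Trace = -10 - 8 = -18
Determinant = -10*-8 - (1)^2 = 79
Discriminant = (-18)^2 - 4*79 = 8.0
Eigenvalues: lambda_1 = -10.4142, lambda_2 = -7.5858
The function is concave.

1


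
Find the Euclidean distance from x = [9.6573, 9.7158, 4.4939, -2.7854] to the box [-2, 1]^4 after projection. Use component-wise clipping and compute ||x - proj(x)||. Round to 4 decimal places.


Project each component onto [-2, 1].
clip(9.6573) = 1.0, clip(9.7158) = 1.0, clip(4.4939) = 1.0, clip(-2.7854) = -2.0
Projection = [1.0, 1.0, 1.0, -2.0]
Squared diffs: [74.9488, 75.9652, 12.2073, 0.6169]
Distance = sqrt(163.7382) = 12.796


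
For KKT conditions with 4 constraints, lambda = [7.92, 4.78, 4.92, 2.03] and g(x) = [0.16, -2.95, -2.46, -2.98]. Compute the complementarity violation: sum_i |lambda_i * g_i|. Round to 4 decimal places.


KKT complementary slackness check:
lambda_1 * g_1 = 7.92 * 0.16 = 1.2672
lambda_2 * g_2 = 4.78 * -2.95 = -14.101
lambda_3 * g_3 = 4.92 * -2.46 = -12.1032
lambda_4 * g_4 = 2.03 * -2.98 = -6.0494
Total violation = 1.2672 + 14.101 + 12.1032 + 6.0494 = 33.5208


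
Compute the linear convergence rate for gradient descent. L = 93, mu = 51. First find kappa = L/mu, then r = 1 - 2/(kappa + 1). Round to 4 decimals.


Step 1: Compute the condition number.
kappa = L/mu = 93/51 = 1.8235
Step 2: Compute the convergence rate.
r = 1 - 2/(kappa + 1) = 1 - 2*mu/(L + mu) = (L - mu)/(L + mu) = 42/144 = 0.2917


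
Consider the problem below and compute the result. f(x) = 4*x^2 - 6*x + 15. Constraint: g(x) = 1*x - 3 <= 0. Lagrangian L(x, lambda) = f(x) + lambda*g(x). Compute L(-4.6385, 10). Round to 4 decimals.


Step 1: Evaluate f(x).
f(-4.6385) = 4*(-4.6385)^2 - 6*(-4.6385) + 15 = 128.8937
Step 2: Evaluate g(x).
g(-4.6385) = 1*-4.6385 - 3 = -7.6385
Step 3: Compute Lagrangian.
L = 128.8937 + 10*-7.6385 = 52.5087


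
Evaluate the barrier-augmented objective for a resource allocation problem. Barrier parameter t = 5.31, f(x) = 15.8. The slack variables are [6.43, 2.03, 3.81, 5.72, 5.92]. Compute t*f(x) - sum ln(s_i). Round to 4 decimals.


Step 1: Compute log-barrier.
ln values: [1.861, 0.708, 1.3376, 1.744, 1.7783]
phi = -(1.861 + 0.708 + 1.3376 + 1.744 + 1.7783) = -7.4289
Step 2: Compute augmented objective.
t*f(x) = 5.31*15.8 = 83.898
Total = 83.898 - 7.4289 = 76.4691


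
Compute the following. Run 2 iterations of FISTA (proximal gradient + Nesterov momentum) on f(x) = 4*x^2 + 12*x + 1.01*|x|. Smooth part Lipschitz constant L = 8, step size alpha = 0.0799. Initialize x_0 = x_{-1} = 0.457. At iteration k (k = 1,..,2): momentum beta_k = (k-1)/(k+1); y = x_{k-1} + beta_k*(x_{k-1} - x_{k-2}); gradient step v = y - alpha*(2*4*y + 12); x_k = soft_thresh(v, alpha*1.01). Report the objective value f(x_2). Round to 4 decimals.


FISTA on f(x) = 4*x^2 + 12*x + 1.01*|x|
L = 8, alpha = 0.0799
Iteration 1: beta = 0.0, y = 0.457 + 0.0*(0.457 - 0.457) = 0.457
  grad(y) = 15.656, v = y - alpha*grad = -0.7939
  prox(v) = soft_thresh(-0.7939, 0.0807) = -0.7132
Iteration 2: beta = 0.3333, y = -0.7132 + 0.3333*(-0.7132 - 0.457) = -1.1033
  grad(y) = 3.1737, v = y - alpha*grad = -1.3569
  prox(v) = soft_thresh(-1.3569, 0.0807) = -1.2762
f(x_2) = 4*(-1.2762)^2 + 12*(-1.2762) + 1.01*|-1.2762| = -7.5107


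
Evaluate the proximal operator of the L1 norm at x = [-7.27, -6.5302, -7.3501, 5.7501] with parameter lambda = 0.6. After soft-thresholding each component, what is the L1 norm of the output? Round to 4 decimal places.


Soft-thresholding with lambda = 0.6:
prox(-7.27) = sign(-7.27)*max(|-7.27| - 0.6, 0) = -6.67
prox(-6.5302) = sign(-6.5302)*max(|-6.5302| - 0.6, 0) = -5.9302
prox(-7.3501) = sign(-7.3501)*max(|-7.3501| - 0.6, 0) = -6.7501
prox(5.7501) = sign(5.7501)*max(|5.7501| - 0.6, 0) = 5.1501
prox(x) = [-6.67, -5.9302, -6.7501, 5.1501]
||prox(x)||_1 = 6.67 + 5.9302 + 6.7501 + 5.1501 = 24.5004


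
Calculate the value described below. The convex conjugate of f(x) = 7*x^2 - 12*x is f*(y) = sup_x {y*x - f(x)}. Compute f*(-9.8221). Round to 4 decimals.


f*(y) = sup_x {y*x - a*x^2 - b*x} = sup_x {(y-b)*x - a*x^2}
FOC: (y - b) - 2a*x = 0 => x* = (y - b)/(2a)
x* = (-9.8221 + 12)/(2*7) = 0.1556
f*(-9.8221) = (y-b)^2/(4a) = (-9.8221 + 12)^2/(4*7)
= 4.7432/28 = 0.1694


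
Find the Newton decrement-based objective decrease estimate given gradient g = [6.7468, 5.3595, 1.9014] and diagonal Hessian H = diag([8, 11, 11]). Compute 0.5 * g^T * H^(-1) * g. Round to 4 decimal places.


Step 1: H is diagonal, so H^(-1) * g = [0.8434, 0.4872, 0.1729].
Step 2: g^T H^(-1) g = sum_i g_i^2 / H_ii
  = (6.7468)^2/8 + (5.3595)^2/11 + (1.9014)^2/11
  = 5.6899 + 2.6113 + 0.3287 = 8.6299
Step 3: Objective decrease = 0.5 * g^T H^(-1) g = 4.3149


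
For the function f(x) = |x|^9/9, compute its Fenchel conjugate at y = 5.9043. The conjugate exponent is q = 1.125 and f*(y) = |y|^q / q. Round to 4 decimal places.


The conjugate exponent q satisfies 1/p + 1/q = 1.
p = 9, so q = 9/(9 - 1) = 1.125
|y|^q = 5.9043^1.125 = 7.3716
f*(5.9043) = 7.3716 / 1.125 = 6.5526


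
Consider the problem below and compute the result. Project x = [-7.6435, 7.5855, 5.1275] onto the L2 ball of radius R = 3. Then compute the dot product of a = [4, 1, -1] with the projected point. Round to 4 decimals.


Step 1: Compute ||x|| (intermediates to 6 decimals).
||x|| = sqrt((-7.6435)^2 + 7.5855^2 + 5.1275^2) = 11.927035
Step 2: Project.
Since ||x|| > R, scale = R/||x|| = 3/11.927035 = 0.251529, proj(x) = scale * x
proj(x) = [-1.922562, 1.907973, 1.289715]
Step 3: Dot product.
a^T * proj(x) = 4*(-1.922562) + 1*1.907973 - 1*1.289715 = -7.072


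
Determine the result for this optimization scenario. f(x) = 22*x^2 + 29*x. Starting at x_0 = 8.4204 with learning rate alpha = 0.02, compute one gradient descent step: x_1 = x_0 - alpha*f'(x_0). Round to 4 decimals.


We compute the gradient at x_0 and apply the update.
f'(x) = 44*x + 29
f'(8.4204) = 44*8.4204 + 29 = 399.4976
x_1 = 8.4204 - 0.02*399.4976 = 0.4304


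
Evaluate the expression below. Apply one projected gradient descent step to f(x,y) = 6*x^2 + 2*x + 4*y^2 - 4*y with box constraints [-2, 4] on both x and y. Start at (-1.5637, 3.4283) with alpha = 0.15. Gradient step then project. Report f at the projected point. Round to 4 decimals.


Step 1: Compute gradient at (-1.5637, 3.4283).
grad_x = 2*6*-1.5637 + 2 = -16.7644
grad_y = 2*4*3.4283 - 4 = 23.4264
Step 2: Gradient step.
x_raw = -1.5637 - 0.15*-16.7644 = 0.951
y_raw = 3.4283 - 0.15*23.4264 = -0.0857
Step 3: Project onto [-2, 4].
x_proj = clip(0.951) = 0.951
y_proj = clip(-0.0857) = -0.0857
Step 4: Evaluate f.
f(0.951, -0.0857) = 7.6999


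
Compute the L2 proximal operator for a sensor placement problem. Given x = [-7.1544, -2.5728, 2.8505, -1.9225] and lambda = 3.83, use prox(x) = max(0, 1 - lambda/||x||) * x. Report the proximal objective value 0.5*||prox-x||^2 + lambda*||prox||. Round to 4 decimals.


Step 1: Compute ||x||.
||x|| = 8.3442
Step 2: Compute scaling factor.
scale = max(0, 1 - 3.83/8.3442) = 0.541
Step 3: prox(x) = [-3.8705, -1.3919, 1.5421, -1.0401]
||prox(x)|| = 4.5142
Step 4: Proximal objective.
0.5*||prox-x||^2 = 7.3345
lambda*||prox|| = 17.2894
Total = 24.6239


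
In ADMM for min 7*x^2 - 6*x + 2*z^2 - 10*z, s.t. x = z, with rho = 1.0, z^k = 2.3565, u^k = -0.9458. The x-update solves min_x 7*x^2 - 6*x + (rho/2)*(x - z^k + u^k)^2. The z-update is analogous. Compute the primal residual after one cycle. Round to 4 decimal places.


ADMM iteration with rho = 1.0, z^k = 2.3565, u^k = -0.9458
Step 1: x-update.
Minimize 7*x^2 - 6*x + (1.0/2)*(x - 2.3565 - 0.9458)^2
FOC: (2*7 + 1.0)*x = 6 + 1.0*(2.3565 + 0.9458)
x^{k+1} = 0.6202
Step 2: z-update.
Minimize 2*z^2 - 10*z + (1.0/2)*(0.6202 - z - 0.9458)^2
FOC: (2*2 + 1.0)*z = 10 + 1.0*(0.6202 - 0.9458)
z^{k+1} = 1.9349
Step 3: u-update.
u^{k+1} = -0.9458 + 0.6202 - 1.9349 = -2.2605
Step 4: Primal residual = |0.6202 - 1.9349| = 1.3147


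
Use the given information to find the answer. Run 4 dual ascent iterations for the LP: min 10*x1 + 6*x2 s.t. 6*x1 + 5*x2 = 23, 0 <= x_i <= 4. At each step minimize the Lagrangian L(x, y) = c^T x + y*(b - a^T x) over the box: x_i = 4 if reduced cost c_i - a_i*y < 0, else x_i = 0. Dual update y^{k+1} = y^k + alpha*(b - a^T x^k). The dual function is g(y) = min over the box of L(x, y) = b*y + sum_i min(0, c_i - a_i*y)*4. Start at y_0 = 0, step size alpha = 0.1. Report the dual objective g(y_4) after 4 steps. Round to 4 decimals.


Dual ascent for LP: min 10*x1 + 6*x2, 6*x1 + 5*x2 = 23, 0 <= x_i <= 4
Step 1: y^k = 0.0, reduced costs: (10.0, 6.0)
  x^k = (0.0, 0.0), subgradient = b - a^T x = 23.0
  y^{k+1} = 0.0 + 0.1*23.0 = 2.3
Step 2: y^k = 2.3, reduced costs: (-3.8, -5.5)
  x^k = (4.0, 4.0), subgradient = b - a^T x = -21.0
  y^{k+1} = 2.3 + 0.1*-21.0 = 0.2
Step 3: y^k = 0.2, reduced costs: (8.8, 5.0)
  x^k = (0.0, 0.0), subgradient = b - a^T x = 23.0
  y^{k+1} = 0.2 + 0.1*23.0 = 2.5
Step 4: y^k = 2.5, reduced costs: (-5.0, -6.5)
  x^k = (4.0, 4.0), subgradient = b - a^T x = -21.0
  y^{k+1} = 2.5 + 0.1*-21.0 = 0.4
Dual objective at y_4 = 0.4: reduced costs (7.6, 4.0), box minimizer x = (0.0, 0.0)
g(y_4) = b*y + (c1 - a1*y)*x1 + (c2 - a2*y)*x2 = 23*0.4 + 7.6*0.0 + 4.0*0.0 = 9.2 + 0.0 + 0.0 = 9.2


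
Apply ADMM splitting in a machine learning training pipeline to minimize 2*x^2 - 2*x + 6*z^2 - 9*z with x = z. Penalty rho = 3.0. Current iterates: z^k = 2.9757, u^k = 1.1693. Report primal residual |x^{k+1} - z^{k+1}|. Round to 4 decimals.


ADMM iteration with rho = 3.0, z^k = 2.9757, u^k = 1.1693
Step 1: x-update.
Minimize 2*x^2 - 2*x + (3.0/2)*(x - 2.9757 + 1.1693)^2
FOC: (2*2 + 3.0)*x = 2 + 3.0*(2.9757 - 1.1693)
x^{k+1} = 1.0599
Step 2: z-update.
Minimize 6*z^2 - 9*z + (3.0/2)*(1.0599 - z + 1.1693)^2
FOC: (2*6 + 3.0)*z = 9 + 3.0*(1.0599 + 1.1693)
z^{k+1} = 1.0458
Step 3: u-update.
u^{k+1} = 1.1693 + 1.0599 - 1.0458 = 1.1833
Step 4: Primal residual = |1.0599 - 1.0458| = 0.014


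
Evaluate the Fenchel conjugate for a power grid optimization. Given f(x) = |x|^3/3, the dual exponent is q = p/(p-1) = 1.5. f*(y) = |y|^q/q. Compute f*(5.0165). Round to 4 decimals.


The conjugate exponent q satisfies 1/p + 1/q = 1.
p = 3, so q = 3/(3 - 1) = 1.5
|y|^q = 5.0165^1.5 = 11.2357
f*(5.0165) = 11.2357 / 1.5 = 7.4905


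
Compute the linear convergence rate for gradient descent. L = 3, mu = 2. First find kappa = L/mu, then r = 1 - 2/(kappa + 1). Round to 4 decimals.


Step 1: Compute the condition number.
kappa = L/mu = 3/2 = 1.5
Step 2: Compute the convergence rate.
r = 1 - 2/(kappa + 1) = 1 - 2*mu/(L + mu) = (L - mu)/(L + mu) = 1/5 = 0.2


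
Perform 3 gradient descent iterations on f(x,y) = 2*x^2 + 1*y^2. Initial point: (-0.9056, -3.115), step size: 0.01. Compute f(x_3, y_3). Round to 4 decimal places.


Gradient descent on f(x,y) = 2*x^2 + 1*y^2.
Starting point: (-0.9056, -3.115), alpha = 0.01
Step 1: grad_x = 2*2*-0.9056 = -3.6224, grad_y = 2*1*-3.115 = -6.23
  x_1 = -0.9056 - 0.01*-3.6224 = -0.8694
  y_1 = -3.115 - 0.01*-6.23 = -3.0527
Step 2: grad_x = 2*2*-0.8694 = -3.4775, grad_y = 2*1*-3.0527 = -6.1054
  x_2 = -0.8694 - 0.01*-3.4775 = -0.8346
  y_2 = -3.0527 - 0.01*-6.1054 = -2.9916
Step 3: grad_x = 2*2*-0.8346 = -3.3384, grad_y = 2*1*-2.9916 = -5.9833
  x_3 = -0.8346 - 0.01*-3.3384 = -0.8012
  y_3 = -2.9916 - 0.01*-5.9833 = -2.9318
f(-0.8012, -2.9318) = 2*(-0.8012)^2 + 1*(-2.9318)^2 = 9.8794


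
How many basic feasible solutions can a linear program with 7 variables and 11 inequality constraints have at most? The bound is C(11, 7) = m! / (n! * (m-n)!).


Each vertex corresponds to some choice of n active constraints out of m, so the number of vertices is at most C(m, n) = m! / (n!(m-n)!).
m = 11, n = 7
Numerator: 11 * 10 * 9 * 8 * 7 * 6 * 5
Denominator: 7! = 5040
C(11, 7) = 330


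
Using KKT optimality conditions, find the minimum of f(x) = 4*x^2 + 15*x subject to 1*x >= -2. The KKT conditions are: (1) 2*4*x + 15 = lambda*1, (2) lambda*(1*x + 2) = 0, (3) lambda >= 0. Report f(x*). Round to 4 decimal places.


Step 1: Try lambda = 0 (constraint inactive).
Stationarity: 2*4*x + 15 = 0
x* = -15/(2*4) = -1.875
Check constraint: 1*-1.875 = -1.875 >= -2 -- satisfied.
Step 2: Compute optimal value.
f(x*) = 4*(-1.875)^2 + 15*(-1.875) = -14.0625


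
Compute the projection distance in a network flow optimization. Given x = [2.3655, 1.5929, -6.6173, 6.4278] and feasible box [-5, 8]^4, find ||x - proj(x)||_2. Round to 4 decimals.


Project each component onto [-5, 8].
clip(2.3655) = 2.3655, clip(1.5929) = 1.5929, clip(-6.6173) = -5.0, clip(6.4278) = 6.4278
Projection = [2.3655, 1.5929, -5.0, 6.4278]
Squared diffs: [0.0, 0.0, 2.6157, 0.0]
Distance = sqrt(2.6157) = 1.6173


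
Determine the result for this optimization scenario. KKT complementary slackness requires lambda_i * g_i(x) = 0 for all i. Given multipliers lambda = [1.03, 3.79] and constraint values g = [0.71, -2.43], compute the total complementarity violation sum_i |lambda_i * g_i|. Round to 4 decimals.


KKT complementary slackness check:
lambda_1 * g_1 = 1.03 * 0.71 = 0.7313
lambda_2 * g_2 = 3.79 * -2.43 = -9.2097
Total violation = 0.7313 + 9.2097 = 9.941


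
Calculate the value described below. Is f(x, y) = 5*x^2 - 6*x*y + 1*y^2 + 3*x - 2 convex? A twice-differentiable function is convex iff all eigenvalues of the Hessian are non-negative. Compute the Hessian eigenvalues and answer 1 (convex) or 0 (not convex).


The Hessian of f(x,y) = 5*x^2 - 6*x*y + 1*y^2 + 3*x - 2 is:
H = [[10, -6], [-6, 2]]
Trace = 10 + 2 = 12
Determinant = 10*2 - (-6)^2 = -16
Discriminant = (12)^2 - 4*-16 = 208.0
Eigenvalues: lambda_1 = -1.2111, lambda_2 = 13.2111
The function is not convex.

0


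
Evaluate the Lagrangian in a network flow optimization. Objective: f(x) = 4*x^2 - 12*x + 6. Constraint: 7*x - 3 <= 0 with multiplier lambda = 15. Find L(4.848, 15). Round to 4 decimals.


Step 1: Evaluate f(x).
f(4.848) = 4*4.848^2 - 12*4.848 + 6 = 41.8364
Step 2: Evaluate g(x).
g(4.848) = 7*4.848 - 3 = 30.936
Step 3: Compute Lagrangian.
L = 41.8364 + 15*30.936 = 505.8764


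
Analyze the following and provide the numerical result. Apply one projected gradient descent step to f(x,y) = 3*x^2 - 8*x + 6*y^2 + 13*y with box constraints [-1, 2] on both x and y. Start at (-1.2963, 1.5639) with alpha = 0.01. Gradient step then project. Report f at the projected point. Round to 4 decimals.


Step 1: Compute gradient at (-1.2963, 1.5639).
grad_x = 2*3*-1.2963 - 8 = -15.7778
grad_y = 2*6*1.5639 + 13 = 31.7668
Step 2: Gradient step.
x_raw = -1.2963 - 0.01*-15.7778 = -1.1385
y_raw = 1.5639 - 0.01*31.7668 = 1.2462
Step 3: Project onto [-1, 2].
x_proj = clip(-1.1385) = -1.0
y_proj = clip(1.2462) = 1.2462
Step 4: Evaluate f.
f(-1.0, 1.2462) = 36.5196


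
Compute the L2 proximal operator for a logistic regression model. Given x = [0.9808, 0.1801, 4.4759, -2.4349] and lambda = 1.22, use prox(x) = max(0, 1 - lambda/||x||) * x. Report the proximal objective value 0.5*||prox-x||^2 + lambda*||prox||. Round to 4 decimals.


Step 1: Compute ||x||.
||x|| = 5.192
Step 2: Compute scaling factor.
scale = max(0, 1 - 1.22/5.192) = 0.765
Step 3: prox(x) = [0.7503, 0.1378, 3.4242, -1.8628]
||prox(x)|| = 3.972
Step 4: Proximal objective.
0.5*||prox-x||^2 = 0.7442
lambda*||prox|| = 4.8458
Total = 5.59


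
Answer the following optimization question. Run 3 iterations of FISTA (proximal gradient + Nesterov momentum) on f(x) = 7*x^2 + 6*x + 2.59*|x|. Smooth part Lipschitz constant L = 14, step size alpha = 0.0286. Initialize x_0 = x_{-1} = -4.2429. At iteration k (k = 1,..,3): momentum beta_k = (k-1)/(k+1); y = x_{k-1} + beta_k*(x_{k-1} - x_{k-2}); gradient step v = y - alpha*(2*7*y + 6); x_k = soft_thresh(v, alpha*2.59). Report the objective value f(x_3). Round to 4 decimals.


FISTA on f(x) = 7*x^2 + 6*x + 2.59*|x|
L = 14, alpha = 0.0286
Iteration 1: beta = 0.0, y = -4.2429 + 0.0*(-4.2429 + 4.2429) = -4.2429
  grad(y) = -53.4006, v = y - alpha*grad = -2.7156
  prox(v) = soft_thresh(-2.7156, 0.0741) = -2.6416
Iteration 2: beta = 0.3333, y = -2.6416 + 0.3333*(-2.6416 + 4.2429) = -2.1078
  grad(y) = -23.5091, v = y - alpha*grad = -1.4354
  prox(v) = soft_thresh(-1.4354, 0.0741) = -1.3614
Iteration 3: beta = 0.5, y = -1.3614 + 0.5*(-1.3614 + 2.6416) = -0.7213
  grad(y) = -4.0975, v = y - alpha*grad = -0.6041
  prox(v) = soft_thresh(-0.6041, 0.0741) = -0.53
f(x_3) = 7*(-0.53)^2 + 6*(-0.53) + 2.59*|-0.53| = 0.159


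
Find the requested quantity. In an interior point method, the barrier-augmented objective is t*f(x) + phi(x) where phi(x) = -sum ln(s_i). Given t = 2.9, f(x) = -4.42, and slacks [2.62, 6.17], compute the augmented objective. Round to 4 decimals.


Step 1: Compute log-barrier.
ln values: [0.9632, 1.8197]
phi = -(0.9632 + 1.8197) = -2.7829
Step 2: Compute augmented objective.
t*f(x) = 2.9*-4.42 = -12.818
Total = -12.818 - 2.7829 = -15.6009


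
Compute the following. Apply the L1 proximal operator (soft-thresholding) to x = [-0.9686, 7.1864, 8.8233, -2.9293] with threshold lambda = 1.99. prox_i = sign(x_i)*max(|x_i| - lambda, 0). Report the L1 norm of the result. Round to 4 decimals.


Soft-thresholding with lambda = 1.99:
prox(-0.9686) = sign(-0.9686)*max(|-0.9686| - 1.99, 0) = 0.0
prox(7.1864) = sign(7.1864)*max(|7.1864| - 1.99, 0) = 5.1964
prox(8.8233) = sign(8.8233)*max(|8.8233| - 1.99, 0) = 6.8333
prox(-2.9293) = sign(-2.9293)*max(|-2.9293| - 1.99, 0) = -0.9393
prox(x) = [0.0, 5.1964, 6.8333, -0.9393]
||prox(x)||_1 = 0.0 + 5.1964 + 6.8333 + 0.9393 = 12.969


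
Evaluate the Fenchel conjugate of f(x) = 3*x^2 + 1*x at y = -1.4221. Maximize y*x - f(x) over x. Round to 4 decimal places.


f*(y) = sup_x {y*x - a*x^2 - b*x} = sup_x {(y-b)*x - a*x^2}
FOC: (y - b) - 2a*x = 0 => x* = (y - b)/(2a)
x* = (-1.4221 - 1)/(2*3) = -0.4037
f*(-1.4221) = (y-b)^2/(4a) = (-1.4221 - 1)^2/(4*3)
= 5.8666/12 = 0.4889


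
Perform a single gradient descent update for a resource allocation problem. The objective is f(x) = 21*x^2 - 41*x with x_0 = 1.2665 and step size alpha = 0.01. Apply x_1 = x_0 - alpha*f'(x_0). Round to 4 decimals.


We compute the gradient at x_0 and apply the update.
f'(x) = 42*x - 41
f'(1.2665) = 42*1.2665 - 41 = 12.193
x_1 = 1.2665 - 0.01*12.193 = 1.1446


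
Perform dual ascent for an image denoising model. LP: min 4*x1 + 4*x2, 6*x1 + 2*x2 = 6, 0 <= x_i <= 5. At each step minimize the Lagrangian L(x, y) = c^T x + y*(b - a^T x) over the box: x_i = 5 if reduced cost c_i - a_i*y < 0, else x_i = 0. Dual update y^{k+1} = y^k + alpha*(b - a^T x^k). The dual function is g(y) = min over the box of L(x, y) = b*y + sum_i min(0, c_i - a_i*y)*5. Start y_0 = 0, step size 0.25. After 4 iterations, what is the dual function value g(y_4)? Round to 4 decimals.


Dual ascent for LP: min 4*x1 + 4*x2, 6*x1 + 2*x2 = 6, 0 <= x_i <= 5
Step 1: y^k = 0.0, reduced costs: (4.0, 4.0)
  x^k = (0.0, 0.0), subgradient = b - a^T x = 6.0
  y^{k+1} = 0.0 + 0.25*6.0 = 1.5
Step 2: y^k = 1.5, reduced costs: (-5.0, 1.0)
  x^k = (5.0, 0.0), subgradient = b - a^T x = -24.0
  y^{k+1} = 1.5 + 0.25*-24.0 = -4.5
Step 3: y^k = -4.5, reduced costs: (31.0, 13.0)
  x^k = (0.0, 0.0), subgradient = b - a^T x = 6.0
  y^{k+1} = -4.5 + 0.25*6.0 = -3.0
Step 4: y^k = -3.0, reduced costs: (22.0, 10.0)
  x^k = (0.0, 0.0), subgradient = b - a^T x = 6.0
  y^{k+1} = -3.0 + 0.25*6.0 = -1.5
Dual objective at y_4 = -1.5: reduced costs (13.0, 7.0), box minimizer x = (0.0, 0.0)
g(y_4) = b*y + (c1 - a1*y)*x1 + (c2 - a2*y)*x2 = 6*(-1.5) + 13.0*0.0 + 7.0*0.0 = -9.0 + 0.0 + 0.0 = -9.0


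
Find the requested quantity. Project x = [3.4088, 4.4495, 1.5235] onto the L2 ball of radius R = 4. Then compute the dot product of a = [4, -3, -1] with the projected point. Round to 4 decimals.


Step 1: Compute ||x|| (intermediates to 6 decimals).
||x|| = sqrt(3.4088^2 + 4.4495^2 + 1.5235^2) = 5.80853
Step 2: Project.
Since ||x|| > R, scale = R/||x|| = 4/5.80853 = 0.688642, proj(x) = scale * x
proj(x) = [2.347443, 3.064113, 1.049146]
Step 3: Dot product.
a^T * proj(x) = 4*2.347443 - 3*3.064113 - 1*1.049146 = -0.8517


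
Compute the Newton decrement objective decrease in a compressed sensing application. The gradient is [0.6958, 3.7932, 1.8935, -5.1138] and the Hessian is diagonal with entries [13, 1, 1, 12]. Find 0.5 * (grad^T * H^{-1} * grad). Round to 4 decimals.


Step 1: H is diagonal, so H^(-1) * g = [0.0535, 3.7932, 1.8935, -0.4262].
Step 2: g^T H^(-1) g = sum_i g_i^2 / H_ii
  = (0.6958)^2/13 + (3.7932)^2/1 + (1.8935)^2/1 + (-5.1138)^2/12
  = 0.0372 + 14.3884 + 3.5853 + 2.1792 = 20.1902
Step 3: Objective decrease = 0.5 * g^T H^(-1) g = 10.0951


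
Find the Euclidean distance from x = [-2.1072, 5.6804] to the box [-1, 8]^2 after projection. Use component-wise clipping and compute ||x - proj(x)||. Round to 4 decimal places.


Project each component onto [-1, 8].
clip(-2.1072) = -1.0, clip(5.6804) = 5.6804
Projection = [-1.0, 5.6804]
Squared diffs: [1.2259, 0.0]
Distance = sqrt(1.2259) = 1.1072


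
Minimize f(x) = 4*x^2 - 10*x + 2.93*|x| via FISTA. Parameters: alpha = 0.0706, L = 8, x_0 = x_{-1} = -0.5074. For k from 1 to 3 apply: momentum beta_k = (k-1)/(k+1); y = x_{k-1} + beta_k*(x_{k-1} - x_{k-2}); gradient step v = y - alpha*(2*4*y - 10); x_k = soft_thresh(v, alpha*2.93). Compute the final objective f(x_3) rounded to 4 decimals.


FISTA on f(x) = 4*x^2 - 10*x + 2.93*|x|
L = 8, alpha = 0.0706
Iteration 1: beta = 0.0, y = -0.5074 + 0.0*(-0.5074 + 0.5074) = -0.5074
  grad(y) = -14.0592, v = y - alpha*grad = 0.4852
  prox(v) = soft_thresh(0.4852, 0.2069) = 0.2783
Iteration 2: beta = 0.3333, y = 0.2783 + 0.3333*(0.2783 + 0.5074) = 0.5402
  grad(y) = -5.6782, v = y - alpha*grad = 0.9411
  prox(v) = soft_thresh(0.9411, 0.2069) = 0.7342
Iteration 3: beta = 0.5, y = 0.7342 + 0.5*(0.7342 - 0.2783) = 0.9622
  grad(y) = -2.3023, v = y - alpha*grad = 1.1248
  prox(v) = soft_thresh(1.1248, 0.2069) = 0.9179
f(x_3) = 4*0.9179^2 - 10*0.9179 + 2.93*|0.9179| = -3.1194


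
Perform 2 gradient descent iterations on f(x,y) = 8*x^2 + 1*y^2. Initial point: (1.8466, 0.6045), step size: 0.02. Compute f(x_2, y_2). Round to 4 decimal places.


Gradient descent on f(x,y) = 8*x^2 + 1*y^2.
Starting point: (1.8466, 0.6045), alpha = 0.02
Step 1: grad_x = 2*8*1.8466 = 29.5456, grad_y = 2*1*0.6045 = 1.209
  x_1 = 1.8466 - 0.02*29.5456 = 1.2557
  y_1 = 0.6045 - 0.02*1.209 = 0.5803
Step 2: grad_x = 2*8*1.2557 = 20.091, grad_y = 2*1*0.5803 = 1.1606
  x_2 = 1.2557 - 0.02*20.091 = 0.8539
  y_2 = 0.5803 - 0.02*1.1606 = 0.5571
f(0.8539, 0.5571) = 8*0.8539^2 + 1*0.5571^2 = 6.1431


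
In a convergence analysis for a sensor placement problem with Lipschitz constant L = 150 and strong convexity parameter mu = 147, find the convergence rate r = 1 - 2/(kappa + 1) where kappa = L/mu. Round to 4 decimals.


Step 1: Compute the condition number.
kappa = L/mu = 150/147 = 1.0204
Step 2: Compute the convergence rate.
r = 1 - 2/(kappa + 1) = 1 - 2*mu/(L + mu) = (L - mu)/(L + mu) = 3/297 = 0.0101


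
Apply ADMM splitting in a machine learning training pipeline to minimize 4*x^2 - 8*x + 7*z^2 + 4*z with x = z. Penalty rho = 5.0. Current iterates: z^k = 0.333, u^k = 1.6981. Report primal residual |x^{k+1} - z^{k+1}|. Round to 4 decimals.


ADMM iteration with rho = 5.0, z^k = 0.333, u^k = 1.6981
Step 1: x-update.
Minimize 4*x^2 - 8*x + (5.0/2)*(x - 0.333 + 1.6981)^2
FOC: (2*4 + 5.0)*x = 8 + 5.0*(0.333 - 1.6981)
x^{k+1} = 0.0903
Step 2: z-update.
Minimize 7*z^2 + 4*z + (5.0/2)*(0.0903 - z + 1.6981)^2
FOC: (2*7 + 5.0)*z = -4 + 5.0*(0.0903 + 1.6981)
z^{k+1} = 0.2601
Step 3: u-update.
u^{k+1} = 1.6981 + 0.0903 - 0.2601 = 1.5283
Step 4: Primal residual = |0.0903 - 0.2601| = 0.1698


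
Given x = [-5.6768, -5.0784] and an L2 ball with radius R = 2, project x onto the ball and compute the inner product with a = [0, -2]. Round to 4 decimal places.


Step 1: Compute ||x|| (intermediates to 6 decimals).
||x|| = sqrt((-5.6768)^2 + (-5.0784)^2) = 7.616837
Step 2: Project.
Since ||x|| > R, scale = R/||x|| = 2/7.616837 = 0.262576, proj(x) = scale * x
proj(x) = [-1.490591, -1.333466]
Step 3: Dot product.
a^T * proj(x) = 0*(-1.490591) - 2*(-1.333466) = 2.6669


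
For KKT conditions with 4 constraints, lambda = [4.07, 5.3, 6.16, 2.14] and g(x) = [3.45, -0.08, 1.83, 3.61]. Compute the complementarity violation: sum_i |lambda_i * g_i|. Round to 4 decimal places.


KKT complementary slackness check:
lambda_1 * g_1 = 4.07 * 3.45 = 14.0415
lambda_2 * g_2 = 5.3 * -0.08 = -0.424
lambda_3 * g_3 = 6.16 * 1.83 = 11.2728
lambda_4 * g_4 = 2.14 * 3.61 = 7.7254
Total violation = 14.0415 + 0.424 + 11.2728 + 7.7254 = 33.4637


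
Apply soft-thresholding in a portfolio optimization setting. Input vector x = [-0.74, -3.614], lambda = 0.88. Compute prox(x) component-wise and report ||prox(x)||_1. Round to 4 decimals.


Soft-thresholding with lambda = 0.88:
prox(-0.74) = sign(-0.74)*max(|-0.74| - 0.88, 0) = 0.0
prox(-3.614) = sign(-3.614)*max(|-3.614| - 0.88, 0) = -2.734
prox(x) = [0.0, -2.734]
||prox(x)||_1 = 0.0 + 2.734 = 2.734


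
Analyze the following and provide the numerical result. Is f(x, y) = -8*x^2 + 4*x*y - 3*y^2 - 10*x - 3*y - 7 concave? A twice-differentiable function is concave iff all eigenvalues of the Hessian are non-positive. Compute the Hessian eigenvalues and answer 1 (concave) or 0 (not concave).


The Hessian of f(x,y) = -8*x^2 + 4*x*y - 3*y^2 - 10*x - 3*y - 7 is:
H = [[-16, 4], [4, -6]]
Trace = -16 - 6 = -22
Determinant = -16*-6 - (4)^2 = 80
Discriminant = (-22)^2 - 4*80 = 164.0
Eigenvalues: lambda_1 = -17.4031, lambda_2 = -4.5969
The function is concave.

1


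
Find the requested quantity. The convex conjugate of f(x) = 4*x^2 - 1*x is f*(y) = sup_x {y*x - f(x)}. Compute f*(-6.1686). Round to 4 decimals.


f*(y) = sup_x {y*x - a*x^2 - b*x} = sup_x {(y-b)*x - a*x^2}
FOC: (y - b) - 2a*x = 0 => x* = (y - b)/(2a)
x* = (-6.1686 + 1)/(2*4) = -0.6461
f*(-6.1686) = (y-b)^2/(4a) = (-6.1686 + 1)^2/(4*4)
= 26.7144/16 = 1.6697


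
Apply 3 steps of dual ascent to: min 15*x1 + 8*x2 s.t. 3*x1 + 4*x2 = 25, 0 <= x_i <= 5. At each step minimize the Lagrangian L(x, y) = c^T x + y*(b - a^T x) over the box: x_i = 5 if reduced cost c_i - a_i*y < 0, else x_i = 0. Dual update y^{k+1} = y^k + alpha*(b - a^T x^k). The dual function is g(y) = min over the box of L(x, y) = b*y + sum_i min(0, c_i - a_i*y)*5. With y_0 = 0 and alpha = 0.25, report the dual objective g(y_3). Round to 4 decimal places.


Dual ascent for LP: min 15*x1 + 8*x2, 3*x1 + 4*x2 = 25, 0 <= x_i <= 5
Step 1: y^k = 0.0, reduced costs: (15.0, 8.0)
  x^k = (0.0, 0.0), subgradient = b - a^T x = 25.0
  y^{k+1} = 0.0 + 0.25*25.0 = 6.25
Step 2: y^k = 6.25, reduced costs: (-3.75, -17.0)
  x^k = (5.0, 5.0), subgradient = b - a^T x = -10.0
  y^{k+1} = 6.25 + 0.25*-10.0 = 3.75
Step 3: y^k = 3.75, reduced costs: (3.75, -7.0)
  x^k = (0.0, 5.0), subgradient = b - a^T x = 5.0
  y^{k+1} = 3.75 + 0.25*5.0 = 5.0
Dual objective at y_3 = 5.0: reduced costs (0.0, -12.0), box minimizer x = (0.0, 5.0)
g(y_3) = b*y + (c1 - a1*y)*x1 + (c2 - a2*y)*x2 = 25*5.0 + 0.0*0.0 + (-12.0)*5.0 = 125.0 + 0.0 - 60.0 = 65.0


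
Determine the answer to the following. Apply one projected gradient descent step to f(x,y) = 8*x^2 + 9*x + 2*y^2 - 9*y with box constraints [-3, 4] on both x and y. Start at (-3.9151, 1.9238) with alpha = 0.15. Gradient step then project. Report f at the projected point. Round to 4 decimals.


Step 1: Compute gradient at (-3.9151, 1.9238).
grad_x = 2*8*-3.9151 + 9 = -53.6416
grad_y = 2*2*1.9238 - 9 = -1.3048
Step 2: Gradient step.
x_raw = -3.9151 - 0.15*-53.6416 = 4.1311
y_raw = 1.9238 - 0.15*-1.3048 = 2.1195
Step 3: Project onto [-3, 4].
x_proj = clip(4.1311) = 4.0
y_proj = clip(2.1195) = 2.1195
Step 4: Evaluate f.
f(4.0, 2.1195) = 153.9091


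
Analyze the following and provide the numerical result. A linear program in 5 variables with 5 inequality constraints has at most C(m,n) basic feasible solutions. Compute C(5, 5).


Each vertex corresponds to some choice of n active constraints out of m, so the number of vertices is at most C(m, n) = m! / (n!(m-n)!).
m = 5, n = 5
Numerator: 5 * 4 * 3 * 2 * 1
Denominator: 5! = 120
C(5, 5) = 1


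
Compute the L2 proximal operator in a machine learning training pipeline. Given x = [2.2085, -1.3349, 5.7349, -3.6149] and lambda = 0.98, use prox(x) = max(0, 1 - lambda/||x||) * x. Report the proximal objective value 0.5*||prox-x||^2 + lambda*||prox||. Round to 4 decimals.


Step 1: Compute ||x||.
||x|| = 7.2537
Step 2: Compute scaling factor.
scale = max(0, 1 - 0.98/7.2537) = 0.8649
Step 3: prox(x) = [1.9101, -1.1546, 4.9601, -3.1265]
||prox(x)|| = 6.2737
Step 4: Proximal objective.
0.5*||prox-x||^2 = 0.4802
lambda*||prox|| = 6.1482
Total = 6.6284


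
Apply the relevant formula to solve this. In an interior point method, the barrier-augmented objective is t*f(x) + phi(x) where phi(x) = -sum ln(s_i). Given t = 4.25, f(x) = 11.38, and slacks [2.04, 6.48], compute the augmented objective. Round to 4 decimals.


Step 1: Compute log-barrier.
ln values: [0.7129, 1.8687]
phi = -(0.7129 + 1.8687) = -2.5817
Step 2: Compute augmented objective.
t*f(x) = 4.25*11.38 = 48.365
Total = 48.365 - 2.5817 = 45.7833


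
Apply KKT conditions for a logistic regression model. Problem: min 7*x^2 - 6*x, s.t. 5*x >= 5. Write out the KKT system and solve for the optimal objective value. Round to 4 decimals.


Step 1: Try lambda = 0 (constraint inactive).
x_unc = 6/(2*7) = 0.4286
Check: 5*0.4286 = 2.143 < 5 -- violated!
Step 2: Constraint must be active: 5*x = 5
x* = 5/5 = 1.0
lambda = (2*7*1.0 - 6)/5 = 1.6
Step 3: Compute optimal value.
f(x*) = 7*1.0^2 - 6*1.0 = 1.0


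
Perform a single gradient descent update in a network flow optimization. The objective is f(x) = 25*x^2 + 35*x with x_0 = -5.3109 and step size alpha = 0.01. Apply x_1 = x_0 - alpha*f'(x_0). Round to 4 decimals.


We compute the gradient at x_0 and apply the update.
f'(x) = 50*x + 35
f'(-5.3109) = 50*-5.3109 + 35 = -230.545
x_1 = -5.3109 - 0.01*-230.545 = -3.0055


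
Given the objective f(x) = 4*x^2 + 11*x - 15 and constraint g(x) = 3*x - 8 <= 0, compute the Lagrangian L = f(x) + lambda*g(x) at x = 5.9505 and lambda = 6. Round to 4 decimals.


Step 1: Evaluate f(x).
f(5.9505) = 4*5.9505^2 + 11*5.9505 - 15 = 192.0893
Step 2: Evaluate g(x).
g(5.9505) = 3*5.9505 - 8 = 9.8515
Step 3: Compute Lagrangian.
L = 192.0893 + 6*9.8515 = 251.1983


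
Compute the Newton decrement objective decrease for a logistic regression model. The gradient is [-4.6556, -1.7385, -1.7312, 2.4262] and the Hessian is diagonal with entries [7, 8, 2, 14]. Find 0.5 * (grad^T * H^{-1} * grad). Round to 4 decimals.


Step 1: H is diagonal, so H^(-1) * g = [-0.6651, -0.2173, -0.8656, 0.1733].
Step 2: g^T H^(-1) g = sum_i g_i^2 / H_ii
  = (-4.6556)^2/7 + (-1.7385)^2/8 + (-1.7312)^2/2 + (2.4262)^2/14
  = 3.0964 + 0.3778 + 1.4985 + 0.4205 = 5.3932
Step 3: Objective decrease = 0.5 * g^T H^(-1) g = 2.6966


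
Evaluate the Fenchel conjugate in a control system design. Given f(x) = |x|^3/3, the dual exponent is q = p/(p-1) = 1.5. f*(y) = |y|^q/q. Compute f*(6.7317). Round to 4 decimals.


The conjugate exponent q satisfies 1/p + 1/q = 1.
p = 3, so q = 3/(3 - 1) = 1.5
|y|^q = 6.7317^1.5 = 17.4657
f*(6.7317) = 17.4657 / 1.5 = 11.6438


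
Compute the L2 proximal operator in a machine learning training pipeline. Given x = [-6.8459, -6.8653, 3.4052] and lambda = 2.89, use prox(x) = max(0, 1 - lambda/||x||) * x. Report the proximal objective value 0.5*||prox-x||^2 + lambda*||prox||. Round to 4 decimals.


Step 1: Compute ||x||.
||x|| = 10.2759
Step 2: Compute scaling factor.
scale = max(0, 1 - 2.89/10.2759) = 0.7188
Step 3: prox(x) = [-4.9206, -4.9345, 2.4475]
||prox(x)|| = 7.3859
Step 4: Proximal objective.
0.5*||prox-x||^2 = 4.1761
lambda*||prox|| = 21.3453
Total = 25.5213


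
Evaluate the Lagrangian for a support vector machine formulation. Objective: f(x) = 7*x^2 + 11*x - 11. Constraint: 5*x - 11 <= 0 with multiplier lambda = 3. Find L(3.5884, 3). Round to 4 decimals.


Step 1: Evaluate f(x).
f(3.5884) = 7*3.5884^2 + 11*3.5884 - 11 = 118.6087
Step 2: Evaluate g(x).
g(3.5884) = 5*3.5884 - 11 = 6.942
Step 3: Compute Lagrangian.
L = 118.6087 + 3*6.942 = 139.4347


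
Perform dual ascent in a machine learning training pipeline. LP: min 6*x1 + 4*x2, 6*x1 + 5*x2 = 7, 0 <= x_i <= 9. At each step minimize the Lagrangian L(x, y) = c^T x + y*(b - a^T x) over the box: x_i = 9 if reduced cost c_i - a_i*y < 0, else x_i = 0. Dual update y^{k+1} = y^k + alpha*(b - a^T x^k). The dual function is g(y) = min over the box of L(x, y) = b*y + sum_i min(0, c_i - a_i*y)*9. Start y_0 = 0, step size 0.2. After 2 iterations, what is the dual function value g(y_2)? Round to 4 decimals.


Dual ascent for LP: min 6*x1 + 4*x2, 6*x1 + 5*x2 = 7, 0 <= x_i <= 9
Step 1: y^k = 0.0, reduced costs: (6.0, 4.0)
  x^k = (0.0, 0.0), subgradient = b - a^T x = 7.0
  y^{k+1} = 0.0 + 0.2*7.0 = 1.4
Step 2: y^k = 1.4, reduced costs: (-2.4, -3.0)
  x^k = (9.0, 9.0), subgradient = b - a^T x = -92.0
  y^{k+1} = 1.4 + 0.2*-92.0 = -17.0
Dual objective at y_2 = -17.0: reduced costs (108.0, 89.0), box minimizer x = (0.0, 0.0)
g(y_2) = b*y + (c1 - a1*y)*x1 + (c2 - a2*y)*x2 = 7*(-17.0) + 108.0*0.0 + 89.0*0.0 = -119.0 + 0.0 + 0.0 = -119.0


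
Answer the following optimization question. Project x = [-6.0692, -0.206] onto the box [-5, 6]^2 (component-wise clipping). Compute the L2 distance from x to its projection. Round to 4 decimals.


Project each component onto [-5, 6].
clip(-6.0692) = -5.0, clip(-0.206) = -0.206
Projection = [-5.0, -0.206]
Squared diffs: [1.1432, 0.0]
Distance = sqrt(1.1432) = 1.0692


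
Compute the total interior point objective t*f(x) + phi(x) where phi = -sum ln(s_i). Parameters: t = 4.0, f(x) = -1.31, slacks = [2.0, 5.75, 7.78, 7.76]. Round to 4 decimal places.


Step 1: Compute log-barrier.
ln values: [0.6931, 1.7492, 2.0516, 2.049]
phi = -(0.6931 + 1.7492 + 2.0516 + 2.049) = -6.5429
Step 2: Compute augmented objective.
t*f(x) = 4.0*-1.31 = -5.24
Total = -5.24 - 6.5429 = -11.7829


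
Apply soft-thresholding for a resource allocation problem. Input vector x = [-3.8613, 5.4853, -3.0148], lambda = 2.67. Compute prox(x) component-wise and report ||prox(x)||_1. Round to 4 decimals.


Soft-thresholding with lambda = 2.67:
prox(-3.8613) = sign(-3.8613)*max(|-3.8613| - 2.67, 0) = -1.1913
prox(5.4853) = sign(5.4853)*max(|5.4853| - 2.67, 0) = 2.8153
prox(-3.0148) = sign(-3.0148)*max(|-3.0148| - 2.67, 0) = -0.3448
prox(x) = [-1.1913, 2.8153, -0.3448]
||prox(x)||_1 = 1.1913 + 2.8153 + 0.3448 = 4.3514


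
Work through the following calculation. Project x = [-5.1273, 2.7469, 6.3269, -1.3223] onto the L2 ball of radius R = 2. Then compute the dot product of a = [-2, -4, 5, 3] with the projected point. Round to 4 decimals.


Step 1: Compute ||x|| (intermediates to 6 decimals).
||x|| = sqrt((-5.1273)^2 + 2.7469^2 + 6.3269^2 + (-1.3223)^2) = 8.695562
Step 2: Project.
Since ||x|| > R, scale = R/||x|| = 2/8.695562 = 0.230002, proj(x) = scale * x
proj(x) = [-1.179289, 0.631792, 1.4552, -0.304132]
Step 3: Dot product.
a^T * proj(x) = -2*(-1.179289) - 4*0.631792 + 5*1.4552 + 3*(-0.304132) = 6.195


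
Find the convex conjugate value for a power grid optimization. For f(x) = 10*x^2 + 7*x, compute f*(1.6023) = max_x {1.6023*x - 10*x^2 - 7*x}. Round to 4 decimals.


f*(y) = sup_x {y*x - a*x^2 - b*x} = sup_x {(y-b)*x - a*x^2}
FOC: (y - b) - 2a*x = 0 => x* = (y - b)/(2a)
x* = (1.6023 - 7)/(2*10) = -0.2699
f*(1.6023) = (y-b)^2/(4a) = (1.6023 - 7)^2/(4*10)
= 29.1352/40 = 0.7284


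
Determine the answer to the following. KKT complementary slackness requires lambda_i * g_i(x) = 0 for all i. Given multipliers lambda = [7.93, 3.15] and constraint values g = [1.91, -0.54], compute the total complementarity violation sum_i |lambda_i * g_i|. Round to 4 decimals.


KKT complementary slackness check:
lambda_1 * g_1 = 7.93 * 1.91 = 15.1463
lambda_2 * g_2 = 3.15 * -0.54 = -1.701
Total violation = 15.1463 + 1.701 = 16.8473


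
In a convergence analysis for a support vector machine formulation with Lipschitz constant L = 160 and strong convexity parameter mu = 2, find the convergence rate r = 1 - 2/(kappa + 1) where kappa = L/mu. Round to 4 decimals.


Step 1: Compute the condition number.
kappa = L/mu = 160/2 = 80.0
Step 2: Compute the convergence rate.
r = 1 - 2/(kappa + 1) = 1 - 2*mu/(L + mu) = (L - mu)/(L + mu) = 158/162 = 0.9753


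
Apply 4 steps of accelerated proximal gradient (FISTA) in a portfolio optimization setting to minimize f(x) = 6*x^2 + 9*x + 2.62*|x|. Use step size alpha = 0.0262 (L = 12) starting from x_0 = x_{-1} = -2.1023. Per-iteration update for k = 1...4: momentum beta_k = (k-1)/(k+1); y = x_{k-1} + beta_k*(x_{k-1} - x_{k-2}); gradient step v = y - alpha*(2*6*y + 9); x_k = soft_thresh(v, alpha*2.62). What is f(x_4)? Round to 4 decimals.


FISTA on f(x) = 6*x^2 + 9*x + 2.62*|x|
L = 12, alpha = 0.0262
Iteration 1: beta = 0.0, y = -2.1023 + 0.0*(-2.1023 + 2.1023) = -2.1023
  grad(y) = -16.2276, v = y - alpha*grad = -1.6771
  prox(v) = soft_thresh(-1.6771, 0.0686) = -1.6085
Iteration 2: beta = 0.3333, y = -1.6085 + 0.3333*(-1.6085 + 2.1023) = -1.4439
  grad(y) = -8.3267, v = y - alpha*grad = -1.2257
  prox(v) = soft_thresh(-1.2257, 0.0686) = -1.1571
Iteration 3: beta = 0.5, y = -1.1571 + 0.5*(-1.1571 + 1.6085) = -0.9314
  grad(y) = -2.1766, v = y - alpha*grad = -0.8744
  prox(v) = soft_thresh(-0.8744, 0.0686) = -0.8057
Iteration 4: beta = 0.6, y = -0.8057 + 0.6*(-0.8057 + 1.1571) = -0.5949
  grad(y) = 1.8613, v = y - alpha*grad = -0.6437
  prox(v) = soft_thresh(-0.6437, 0.0686) = -0.575
f(x_4) = 6*(-0.575)^2 + 9*(-0.575) + 2.62*|-0.575| = -1.6847


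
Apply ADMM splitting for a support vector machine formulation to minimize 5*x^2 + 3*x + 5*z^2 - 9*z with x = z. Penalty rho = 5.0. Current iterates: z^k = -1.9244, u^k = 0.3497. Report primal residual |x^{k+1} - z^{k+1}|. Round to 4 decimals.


ADMM iteration with rho = 5.0, z^k = -1.9244, u^k = 0.3497
Step 1: x-update.
Minimize 5*x^2 + 3*x + (5.0/2)*(x + 1.9244 + 0.3497)^2
FOC: (2*5 + 5.0)*x = -3 + 5.0*(-1.9244 - 0.3497)
x^{k+1} = -0.958
Step 2: z-update.
Minimize 5*z^2 - 9*z + (5.0/2)*(-0.958 - z + 0.3497)^2
FOC: (2*5 + 5.0)*z = 9 + 5.0*(-0.958 + 0.3497)
z^{k+1} = 0.3972
Step 3: u-update.
u^{k+1} = 0.3497 - 0.958 - 0.3972 = -1.0056
Step 4: Primal residual = |-0.958 - 0.3972| = 1.3553
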